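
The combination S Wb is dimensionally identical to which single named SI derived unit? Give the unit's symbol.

C

S = kg⁻¹·m⁻²·s³·A².
Wb = kg·m²·s⁻²·A⁻¹.
Combining: S·Wb = (kg⁻¹·m⁻²·s³·A²) · (kg·m²·s⁻²·A⁻¹) = s·A.
s·A is the base-SI form of the coulomb.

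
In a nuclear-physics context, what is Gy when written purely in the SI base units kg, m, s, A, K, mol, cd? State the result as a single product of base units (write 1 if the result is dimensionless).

Gy = J/kg (absorbed dose = energy per mass),
    = m²·s⁻².

m²·s⁻²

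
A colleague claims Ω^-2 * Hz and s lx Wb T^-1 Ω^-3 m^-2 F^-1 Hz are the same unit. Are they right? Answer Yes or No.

Left side:
  Ω = V/A (resistance = voltage per current),
      = kg·m²·s⁻³·A⁻².
  So Ω⁻² = kg⁻²·m⁻⁴·s⁶·A⁴.
  Hz = 1/s = s⁻¹ (frequency is cycles per second).
  Combining: Ω⁻²·Hz = (kg⁻²·m⁻⁴·s⁶·A⁴) · s⁻¹ = kg⁻²·m⁻⁴·s⁵·A⁴.
Right side:
  lx = lm/m² (illuminance = luminous flux per area),
      = m⁻²·cd.
  Wb = V·s (flux: a volt is a weber per second),
      = kg·m²·s⁻²·A⁻¹.
  T = Wb/m² (flux density = flux per area),
      = kg·s⁻²·A⁻¹.
  So T⁻¹ = kg⁻¹·s²·A.
  Ω = V/A (resistance = voltage per current),
      = kg·m²·s⁻³·A⁻².
  So Ω⁻³ = kg⁻³·m⁻⁶·s⁹·A⁶.
  F = C/V (capacitance = charge per voltage),
      = A·s/(kg·m²·s⁻³·A⁻¹) (substituting C and V),
      = kg⁻¹·m⁻²·s⁴·A².
  So F⁻¹ = kg·m²·s⁻⁴·A⁻².
  Hz = 1/s = s⁻¹ (frequency is cycles per second).
  Combining: s·lx·Wb·T⁻¹·Ω⁻³·m⁻²·F⁻¹·Hz = s · (m⁻²·cd) · (kg·m²·s⁻²·A⁻¹) · (kg⁻¹·s²·A) · (kg⁻³·m⁻⁶·s⁹·A⁶) · m⁻² · (kg·m²·s⁻⁴·A⁻²) · s⁻¹ = kg⁻²·m⁻⁶·s⁵·A⁴·cd.
Left is kg⁻²·m⁻⁴·s⁵·A⁴; right is kg⁻²·m⁻⁶·s⁵·A⁴·cd — different.

No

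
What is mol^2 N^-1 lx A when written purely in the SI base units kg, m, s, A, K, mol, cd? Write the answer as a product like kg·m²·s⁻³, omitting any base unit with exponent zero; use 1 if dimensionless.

N = kg·m·s⁻².
So N⁻¹ = kg⁻¹·m⁻¹·s².
lx = m⁻²·cd.
Combining: mol²·N⁻¹·lx·A = mol² · (kg⁻¹·m⁻¹·s²) · (m⁻²·cd) · A = kg⁻¹·m⁻³·s²·A·mol²·cd.

kg⁻¹·m⁻³·s²·A·mol²·cd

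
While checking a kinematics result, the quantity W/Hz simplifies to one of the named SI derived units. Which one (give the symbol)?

W = J/s (power = energy per time),
    = kg·m²·s⁻³.
Hz = 1/s = s⁻¹ (frequency is cycles per second).
So Hz⁻¹ = s.
Combining: W·Hz⁻¹ = (kg·m²·s⁻³) · s = kg·m²·s⁻².
kg·m²·s⁻² is the base-SI form of the joule.

J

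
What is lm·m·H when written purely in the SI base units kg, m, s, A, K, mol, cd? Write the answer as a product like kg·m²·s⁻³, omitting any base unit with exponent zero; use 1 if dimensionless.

kg·m³·s⁻²·A⁻²·cd

lm = cd·sr = cd (luminous flux; sr is dimensionless).
H = Wb/A (inductance = flux per current),
    = kg·m²·s⁻²·A⁻².
Combining: lm·m·H = cd · m · (kg·m²·s⁻²·A⁻²) = kg·m³·s⁻²·A⁻²·cd.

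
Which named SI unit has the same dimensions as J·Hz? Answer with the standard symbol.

W

J = kg·m²·s⁻².
Hz = s⁻¹.
Combining: J·Hz = (kg·m²·s⁻²) · s⁻¹ = kg·m²·s⁻³.
kg·m²·s⁻³ is the base-SI form of the watt.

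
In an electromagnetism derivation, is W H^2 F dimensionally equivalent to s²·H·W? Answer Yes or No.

Yes

Left side:
  W = J/s (power = energy per time),
      = kg·m²·s⁻³.
  H = Wb/A (inductance = flux per current),
      = kg·m²·s⁻²·A⁻².
  So H² = kg²·m⁴·s⁻⁴·A⁻⁴.
  F = C/V (capacitance = charge per voltage),
      = A·s/(kg·m²·s⁻³·A⁻¹) (substituting C and V),
      = kg⁻¹·m⁻²·s⁴·A².
  Combining: W·H²·F = (kg·m²·s⁻³) · (kg²·m⁴·s⁻⁴·A⁻⁴) · (kg⁻¹·m⁻²·s⁴·A²) = kg²·m⁴·s⁻³·A⁻².
Right side:
  H = kg·m²·s⁻²·A⁻².
  W = kg·m²·s⁻³.
  Combining: s²·H·W = s² · (kg·m²·s⁻²·A⁻²) · (kg·m²·s⁻³) = kg²·m⁴·s⁻³·A⁻².
Both reduce to kg²·m⁴·s⁻³·A⁻².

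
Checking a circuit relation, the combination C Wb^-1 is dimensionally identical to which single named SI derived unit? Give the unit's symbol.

S

C = s·A.
Wb = kg·m²·s⁻²·A⁻¹.
So Wb⁻¹ = kg⁻¹·m⁻²·s²·A.
Combining: C·Wb⁻¹ = (s·A) · (kg⁻¹·m⁻²·s²·A) = kg⁻¹·m⁻²·s³·A².
kg⁻¹·m⁻²·s³·A² is the base-SI form of the siemens.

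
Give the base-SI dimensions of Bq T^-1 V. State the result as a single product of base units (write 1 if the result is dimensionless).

Bq = s⁻¹.
T = kg·s⁻²·A⁻¹.
So T⁻¹ = kg⁻¹·s²·A.
V = kg·m²·s⁻³·A⁻¹.
Combining: Bq·T⁻¹·V = s⁻¹ · (kg⁻¹·s²·A) · (kg·m²·s⁻³·A⁻¹) = m²·s⁻².

m²·s⁻²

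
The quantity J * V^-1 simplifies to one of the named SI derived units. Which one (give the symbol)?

C

J = kg·m²·s⁻².
V = kg·m²·s⁻³·A⁻¹.
So V⁻¹ = kg⁻¹·m⁻²·s³·A.
Combining: J·V⁻¹ = (kg·m²·s⁻²) · (kg⁻¹·m⁻²·s³·A) = s·A.
s·A is the base-SI form of the coulomb.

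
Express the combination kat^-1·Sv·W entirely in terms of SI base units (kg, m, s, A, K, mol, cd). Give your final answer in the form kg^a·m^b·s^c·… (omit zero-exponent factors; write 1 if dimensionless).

kat = mol/s = s⁻¹·mol (catalytic activity).
So kat⁻¹ = s·mol⁻¹.
Sv = J/kg (equivalent dose = energy per mass),
    = m²·s⁻².
W = J/s (power = energy per time),
    = kg·m²·s⁻³.
Combining: kat⁻¹·Sv·W = (s·mol⁻¹) · (m²·s⁻²) · (kg·m²·s⁻³) = kg·m⁴·s⁻⁴·mol⁻¹.

kg·m⁴·s⁻⁴·mol⁻¹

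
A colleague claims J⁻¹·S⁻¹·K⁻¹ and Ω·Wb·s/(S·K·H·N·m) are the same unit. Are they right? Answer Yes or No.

No

Left side:
  J = kg·m²·s⁻².
  So J⁻¹ = kg⁻¹·m⁻²·s².
  S = kg⁻¹·m⁻²·s³·A².
  So S⁻¹ = kg·m²·s⁻³·A⁻².
  Combining: J⁻¹·S⁻¹·K⁻¹ = (kg⁻¹·m⁻²·s²) · (kg·m²·s⁻³·A⁻²) · K⁻¹ = s⁻¹·A⁻²·K⁻¹.
Right side:
  S = kg⁻¹·m⁻²·s³·A².
  So S⁻¹ = kg·m²·s⁻³·A⁻².
  Ω = kg·m²·s⁻³·A⁻².
  Wb = kg·m²·s⁻²·A⁻¹.
  H = kg·m²·s⁻²·A⁻².
  So H⁻¹ = kg⁻¹·m⁻²·s²·A².
  N = kg·m·s⁻².
  So N⁻¹ = kg⁻¹·m⁻¹·s².
  Combining: S⁻¹·K⁻¹·Ω·Wb·H⁻¹·N⁻¹·s·m⁻¹ = (kg·m²·s⁻³·A⁻²) · K⁻¹ · (kg·m²·s⁻³·A⁻²) · (kg·m²·s⁻²·A⁻¹) · (kg⁻¹·m⁻²·s²·A²) · (kg⁻¹·m⁻¹·s²) · s · m⁻¹ = kg·m²·s⁻³·A⁻³·K⁻¹.
Left is s⁻¹·A⁻²·K⁻¹; right is kg·m²·s⁻³·A⁻³·K⁻¹ — different.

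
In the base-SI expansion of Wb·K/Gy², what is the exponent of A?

-1

Wb = V·s (flux: a volt is a weber per second),
    = kg·m²·s⁻²·A⁻¹.
Gy = J/kg (absorbed dose = energy per mass),
    = m²·s⁻².
So Gy⁻² = m⁻⁴·s⁴.
Combining: Wb·Gy⁻²·K = (kg·m²·s⁻²·A⁻¹) · (m⁻⁴·s⁴) · K = kg·m⁻²·s²·A⁻¹·K.
The exponent of A is -1.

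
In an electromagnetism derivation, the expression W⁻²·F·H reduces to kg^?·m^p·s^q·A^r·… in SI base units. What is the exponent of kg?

W = J/s (power = energy per time),
    = kg·m²·s⁻³.
So W⁻² = kg⁻²·m⁻⁴·s⁶.
F = C/V (capacitance = charge per voltage),
    = A·s/(kg·m²·s⁻³·A⁻¹) (substituting C and V),
    = kg⁻¹·m⁻²·s⁴·A².
H = Wb/A (inductance = flux per current),
    = kg·m²·s⁻²·A⁻².
Combining: W⁻²·F·H = (kg⁻²·m⁻⁴·s⁶) · (kg⁻¹·m⁻²·s⁴·A²) · (kg·m²·s⁻²·A⁻²) = kg⁻²·m⁻⁴·s⁸.
The exponent of kg is -2.

-2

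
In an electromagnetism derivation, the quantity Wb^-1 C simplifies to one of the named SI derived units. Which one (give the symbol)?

Wb = V·s (flux: a volt is a weber per second),
    = kg·m²·s⁻²·A⁻¹.
So Wb⁻¹ = kg⁻¹·m⁻²·s²·A.
C = A·s = s·A (charge = current × time).
Combining: Wb⁻¹·C = (kg⁻¹·m⁻²·s²·A) · (s·A) = kg⁻¹·m⁻²·s³·A².
kg⁻¹·m⁻²·s³·A² is the base-SI form of the siemens.

S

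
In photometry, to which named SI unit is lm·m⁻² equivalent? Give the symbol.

lx

lm = cd·sr = cd (luminous flux; sr is dimensionless).
Combining: lm·m⁻² = cd · m⁻² = m⁻²·cd.
m⁻²·cd is the base-SI form of the lux.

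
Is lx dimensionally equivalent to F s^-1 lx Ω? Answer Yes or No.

Yes

Left side:
  lx = lm/m² (illuminance = luminous flux per area),
      = m⁻²·cd.
Right side:
  F = C/V (capacitance = charge per voltage),
      = A·s/(kg·m²·s⁻³·A⁻¹) (substituting C and V),
      = kg⁻¹·m⁻²·s⁴·A².
  lx = lm/m² (illuminance = luminous flux per area),
      = m⁻²·cd.
  Ω = V/A (resistance = voltage per current),
      = kg·m²·s⁻³·A⁻².
  Combining: F·s⁻¹·lx·Ω = (kg⁻¹·m⁻²·s⁴·A²) · s⁻¹ · (m⁻²·cd) · (kg·m²·s⁻³·A⁻²) = m⁻²·cd.
Both reduce to m⁻²·cd.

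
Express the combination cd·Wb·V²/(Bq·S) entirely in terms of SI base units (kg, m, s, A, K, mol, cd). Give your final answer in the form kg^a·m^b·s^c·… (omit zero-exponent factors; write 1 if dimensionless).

Bq = 1/s = s⁻¹ (activity is decays per second).
So Bq⁻¹ = s.
S = 1/Ω (conductance is reciprocal resistance),
    = kg⁻¹·m⁻²·s³·A².
So S⁻¹ = kg·m²·s⁻³·A⁻².
Wb = V·s (flux: a volt is a weber per second),
    = kg·m²·s⁻²·A⁻¹.
V = W/A (potential = power per current),
    = kg·m²·s⁻³·A⁻¹.
So V² = kg²·m⁴·s⁻⁶·A⁻².
Combining: cd·Bq⁻¹·S⁻¹·Wb·V² = cd · s · (kg·m²·s⁻³·A⁻²) · (kg·m²·s⁻²·A⁻¹) · (kg²·m⁴·s⁻⁶·A⁻²) = kg⁴·m⁸·s⁻¹⁰·A⁻⁵·cd.

kg⁴·m⁸·s⁻¹⁰·A⁻⁵·cd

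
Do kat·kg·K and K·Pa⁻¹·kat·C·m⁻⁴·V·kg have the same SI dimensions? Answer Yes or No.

No

Left side:
  kat = s⁻¹·mol.
  Combining: kat·kg·K = (s⁻¹·mol) · kg · K = kg·s⁻¹·K·mol.
Right side:
  Pa = N/m² (pressure = force per area),
      = kg·m⁻¹·s⁻².
  So Pa⁻¹ = kg⁻¹·m·s².
  kat = mol/s = s⁻¹·mol (catalytic activity).
  C = A·s = s·A (charge = current × time).
  V = W/A (potential = power per current),
      = kg·m²·s⁻³·A⁻¹.
  Combining: K·Pa⁻¹·kat·C·m⁻⁴·V·kg = K · (kg⁻¹·m·s²) · (s⁻¹·mol) · (s·A) · m⁻⁴ · (kg·m²·s⁻³·A⁻¹) · kg = kg·m⁻¹·s⁻¹·K·mol.
Left is kg·s⁻¹·K·mol; right is kg·m⁻¹·s⁻¹·K·mol — different.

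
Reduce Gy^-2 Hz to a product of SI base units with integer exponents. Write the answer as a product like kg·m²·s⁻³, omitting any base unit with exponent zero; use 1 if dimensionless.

Gy = J/kg (absorbed dose = energy per mass),
    = m²·s⁻².
So Gy⁻² = m⁻⁴·s⁴.
Hz = 1/s = s⁻¹ (frequency is cycles per second).
Combining: Gy⁻²·Hz = (m⁻⁴·s⁴) · s⁻¹ = m⁻⁴·s³.

m⁻⁴·s³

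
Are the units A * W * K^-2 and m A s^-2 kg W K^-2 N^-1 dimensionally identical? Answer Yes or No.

Left side:
  W = kg·m²·s⁻³.
  Combining: A·W·K⁻² = A · (kg·m²·s⁻³) · K⁻² = kg·m²·s⁻³·A·K⁻².
Right side:
  W = kg·m²·s⁻³.
  N = kg·m·s⁻².
  So N⁻¹ = kg⁻¹·m⁻¹·s².
  Combining: m·A·s⁻²·kg·W·K⁻²·N⁻¹ = m · A · s⁻² · kg · (kg·m²·s⁻³) · K⁻² · (kg⁻¹·m⁻¹·s²) = kg·m²·s⁻³·A·K⁻².
Both reduce to kg·m²·s⁻³·A·K⁻².

Yes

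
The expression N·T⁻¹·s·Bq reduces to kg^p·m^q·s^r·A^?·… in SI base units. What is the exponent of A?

N = kg·m·s⁻².
T = kg·s⁻²·A⁻¹.
So T⁻¹ = kg⁻¹·s²·A.
Bq = s⁻¹.
Combining: N·T⁻¹·s·Bq = (kg·m·s⁻²) · (kg⁻¹·s²·A) · s · s⁻¹ = m·A.
The exponent of A is 1.

1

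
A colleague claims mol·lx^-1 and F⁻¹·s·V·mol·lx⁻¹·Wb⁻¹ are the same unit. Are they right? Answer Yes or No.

Left side:
  lx = lm/m² (illuminance = luminous flux per area),
      = m⁻²·cd.
  So lx⁻¹ = m²·cd⁻¹.
  Combining: mol·lx⁻¹ = mol · (m²·cd⁻¹) = m²·mol·cd⁻¹.
Right side:
  F = kg⁻¹·m⁻²·s⁴·A².
  So F⁻¹ = kg·m²·s⁻⁴·A⁻².
  V = kg·m²·s⁻³·A⁻¹.
  lx = m⁻²·cd.
  So lx⁻¹ = m²·cd⁻¹.
  Wb = kg·m²·s⁻²·A⁻¹.
  So Wb⁻¹ = kg⁻¹·m⁻²·s²·A.
  Combining: F⁻¹·s·V·mol·lx⁻¹·Wb⁻¹ = (kg·m²·s⁻⁴·A⁻²) · s · (kg·m²·s⁻³·A⁻¹) · mol · (m²·cd⁻¹) · (kg⁻¹·m⁻²·s²·A) = kg·m⁴·s⁻⁴·A⁻²·mol·cd⁻¹.
Left is m²·mol·cd⁻¹; right is kg·m⁴·s⁻⁴·A⁻²·mol·cd⁻¹ — different.

No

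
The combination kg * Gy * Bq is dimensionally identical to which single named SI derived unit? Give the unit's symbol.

Gy = J/kg (absorbed dose = energy per mass),
    = m²·s⁻².
Bq = 1/s = s⁻¹ (activity is decays per second).
Combining: kg·Gy·Bq = kg · (m²·s⁻²) · s⁻¹ = kg·m²·s⁻³.
kg·m²·s⁻³ is the base-SI form of the watt.

W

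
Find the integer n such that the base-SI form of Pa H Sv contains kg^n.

2

Pa = kg·m⁻¹·s⁻².
H = kg·m²·s⁻²·A⁻².
Sv = m²·s⁻².
Combining: Pa·H·Sv = (kg·m⁻¹·s⁻²) · (kg·m²·s⁻²·A⁻²) · (m²·s⁻²) = kg²·m³·s⁻⁶·A⁻².
The exponent of kg is 2.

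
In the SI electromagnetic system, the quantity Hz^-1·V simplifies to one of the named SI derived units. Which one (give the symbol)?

Hz = 1/s = s⁻¹ (frequency is cycles per second).
So Hz⁻¹ = s.
V = W/A (potential = power per current),
    = kg·m²·s⁻³·A⁻¹.
Combining: Hz⁻¹·V = s · (kg·m²·s⁻³·A⁻¹) = kg·m²·s⁻²·A⁻¹.
kg·m²·s⁻²·A⁻¹ is the base-SI form of the weber.

Wb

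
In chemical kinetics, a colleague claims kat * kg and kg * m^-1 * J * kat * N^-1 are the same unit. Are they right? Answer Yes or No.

Left side:
  kat = mol/s = s⁻¹·mol (catalytic activity).
  Combining: kat·kg = (s⁻¹·mol) · kg = kg·s⁻¹·mol.
Right side:
  J = N·m (work = force × distance),
      = kg·m²·s⁻².
  kat = mol/s = s⁻¹·mol (catalytic activity).
  N = kg·m/s² = kg·m·s⁻² (force = mass × acceleration).
  So N⁻¹ = kg⁻¹·m⁻¹·s².
  Combining: kg·m⁻¹·J·kat·N⁻¹ = kg · m⁻¹ · (kg·m²·s⁻²) · (s⁻¹·mol) · (kg⁻¹·m⁻¹·s²) = kg·s⁻¹·mol.
Both reduce to kg·s⁻¹·mol.

Yes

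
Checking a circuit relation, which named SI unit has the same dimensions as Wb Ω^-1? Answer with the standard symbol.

C

Wb = V·s (flux: a volt is a weber per second),
    = kg·m²·s⁻²·A⁻¹.
Ω = V/A (resistance = voltage per current),
    = kg·m²·s⁻³·A⁻².
So Ω⁻¹ = kg⁻¹·m⁻²·s³·A².
Combining: Wb·Ω⁻¹ = (kg·m²·s⁻²·A⁻¹) · (kg⁻¹·m⁻²·s³·A²) = s·A.
s·A is the base-SI form of the coulomb.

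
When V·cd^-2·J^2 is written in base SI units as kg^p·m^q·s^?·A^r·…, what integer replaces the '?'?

-7

V = kg·m²·s⁻³·A⁻¹.
J = kg·m²·s⁻².
So J² = kg²·m⁴·s⁻⁴.
Combining: V·cd⁻²·J² = (kg·m²·s⁻³·A⁻¹) · cd⁻² · (kg²·m⁴·s⁻⁴) = kg³·m⁶·s⁻⁷·A⁻¹·cd⁻².
The exponent of s is -7.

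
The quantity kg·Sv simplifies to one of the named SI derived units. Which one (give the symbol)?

J

Sv = m²·s⁻².
Combining: kg·Sv = kg · (m²·s⁻²) = kg·m²·s⁻².
kg·m²·s⁻² is the base-SI form of the joule.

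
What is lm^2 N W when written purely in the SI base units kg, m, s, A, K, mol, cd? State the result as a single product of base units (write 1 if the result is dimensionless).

kg²·m³·s⁻⁵·cd²

lm = cd·sr = cd (luminous flux; sr is dimensionless).
So lm² = cd².
N = kg·m/s² = kg·m·s⁻² (force = mass × acceleration).
W = J/s (power = energy per time),
    = kg·m²·s⁻³.
Combining: lm²·N·W = cd² · (kg·m·s⁻²) · (kg·m²·s⁻³) = kg²·m³·s⁻⁵·cd².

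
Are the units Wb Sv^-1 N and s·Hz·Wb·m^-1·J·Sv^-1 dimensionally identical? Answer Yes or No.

Left side:
  Wb = V·s (flux: a volt is a weber per second),
      = kg·m²·s⁻²·A⁻¹.
  Sv = J/kg (equivalent dose = energy per mass),
      = m²·s⁻².
  So Sv⁻¹ = m⁻²·s².
  N = kg·m/s² = kg·m·s⁻² (force = mass × acceleration).
  Combining: Wb·Sv⁻¹·N = (kg·m²·s⁻²·A⁻¹) · (m⁻²·s²) · (kg·m·s⁻²) = kg²·m·s⁻²·A⁻¹.
Right side:
  Hz = 1/s = s⁻¹ (frequency is cycles per second).
  Wb = V·s (flux: a volt is a weber per second),
      = kg·m²·s⁻²·A⁻¹.
  J = N·m (work = force × distance),
      = kg·m²·s⁻².
  Sv = J/kg (equivalent dose = energy per mass),
      = m²·s⁻².
  So Sv⁻¹ = m⁻²·s².
  Combining: s·Hz·Wb·m⁻¹·J·Sv⁻¹ = s · s⁻¹ · (kg·m²·s⁻²·A⁻¹) · m⁻¹ · (kg·m²·s⁻²) · (m⁻²·s²) = kg²·m·s⁻²·A⁻¹.
Both reduce to kg²·m·s⁻²·A⁻¹.

Yes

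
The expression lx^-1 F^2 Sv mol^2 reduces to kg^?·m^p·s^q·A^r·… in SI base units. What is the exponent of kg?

lx = m⁻²·cd.
So lx⁻¹ = m²·cd⁻¹.
F = kg⁻¹·m⁻²·s⁴·A².
So F² = kg⁻²·m⁻⁴·s⁸·A⁴.
Sv = m²·s⁻².
Combining: lx⁻¹·F²·Sv·mol² = (m²·cd⁻¹) · (kg⁻²·m⁻⁴·s⁸·A⁴) · (m²·s⁻²) · mol² = kg⁻²·s⁶·A⁴·mol²·cd⁻¹.
The exponent of kg is -2.

-2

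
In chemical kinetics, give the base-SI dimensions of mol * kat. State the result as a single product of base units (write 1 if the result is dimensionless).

kat = s⁻¹·mol.
Combining: mol·kat = mol · (s⁻¹·mol) = s⁻¹·mol².

s⁻¹·mol²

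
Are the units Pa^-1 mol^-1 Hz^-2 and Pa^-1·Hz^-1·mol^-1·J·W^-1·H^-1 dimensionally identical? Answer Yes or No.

No

Left side:
  Pa = kg·m⁻¹·s⁻².
  So Pa⁻¹ = kg⁻¹·m·s².
  Hz = s⁻¹.
  So Hz⁻² = s².
  Combining: Pa⁻¹·mol⁻¹·Hz⁻² = (kg⁻¹·m·s²) · mol⁻¹ · s² = kg⁻¹·m·s⁴·mol⁻¹.
Right side:
  Pa = kg·m⁻¹·s⁻².
  So Pa⁻¹ = kg⁻¹·m·s².
  Hz = s⁻¹.
  So Hz⁻¹ = s.
  J = kg·m²·s⁻².
  W = kg·m²·s⁻³.
  So W⁻¹ = kg⁻¹·m⁻²·s³.
  H = kg·m²·s⁻²·A⁻².
  So H⁻¹ = kg⁻¹·m⁻²·s²·A².
  Combining: Pa⁻¹·Hz⁻¹·mol⁻¹·J·W⁻¹·H⁻¹ = (kg⁻¹·m·s²) · s · mol⁻¹ · (kg·m²·s⁻²) · (kg⁻¹·m⁻²·s³) · (kg⁻¹·m⁻²·s²·A²) = kg⁻²·m⁻¹·s⁶·A²·mol⁻¹.
Left is kg⁻¹·m·s⁴·mol⁻¹; right is kg⁻²·m⁻¹·s⁶·A²·mol⁻¹ — different.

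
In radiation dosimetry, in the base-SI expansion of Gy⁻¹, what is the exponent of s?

2

Gy = J/kg (absorbed dose = energy per mass),
    = m²·s⁻².
So Gy⁻¹ = m⁻²·s².
The exponent of s is 2.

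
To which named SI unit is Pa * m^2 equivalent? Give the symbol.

N

Pa = N/m² (pressure = force per area),
    = kg·m⁻¹·s⁻².
Combining: Pa·m² = (kg·m⁻¹·s⁻²) · m² = kg·m·s⁻².
kg·m·s⁻² is the base-SI form of the newton.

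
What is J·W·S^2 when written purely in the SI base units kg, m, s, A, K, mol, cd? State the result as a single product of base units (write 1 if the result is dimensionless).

s·A⁴

J = N·m (work = force × distance),
    = kg·m²·s⁻².
W = J/s (power = energy per time),
    = kg·m²·s⁻³.
S = 1/Ω (conductance is reciprocal resistance),
    = kg⁻¹·m⁻²·s³·A².
So S² = kg⁻²·m⁻⁴·s⁶·A⁴.
Combining: J·W·S² = (kg·m²·s⁻²) · (kg·m²·s⁻³) · (kg⁻²·m⁻⁴·s⁶·A⁴) = s·A⁴.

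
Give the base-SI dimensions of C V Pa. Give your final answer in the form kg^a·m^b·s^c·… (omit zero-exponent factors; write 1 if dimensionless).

C = A·s = s·A (charge = current × time).
V = W/A (potential = power per current),
    = kg·m²·s⁻³·A⁻¹.
Pa = N/m² (pressure = force per area),
    = kg·m⁻¹·s⁻².
Combining: C·V·Pa = (s·A) · (kg·m²·s⁻³·A⁻¹) · (kg·m⁻¹·s⁻²) = kg²·m·s⁻⁴.

kg²·m·s⁻⁴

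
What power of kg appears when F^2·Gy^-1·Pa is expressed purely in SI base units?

-1

F = kg⁻¹·m⁻²·s⁴·A².
So F² = kg⁻²·m⁻⁴·s⁸·A⁴.
Gy = m²·s⁻².
So Gy⁻¹ = m⁻²·s².
Pa = kg·m⁻¹·s⁻².
Combining: F²·Gy⁻¹·Pa = (kg⁻²·m⁻⁴·s⁸·A⁴) · (m⁻²·s²) · (kg·m⁻¹·s⁻²) = kg⁻¹·m⁻⁷·s⁸·A⁴.
The exponent of kg is -1.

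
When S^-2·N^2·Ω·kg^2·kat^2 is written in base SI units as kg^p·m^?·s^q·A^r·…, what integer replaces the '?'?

8

S = 1/Ω (conductance is reciprocal resistance),
    = kg⁻¹·m⁻²·s³·A².
So S⁻² = kg²·m⁴·s⁻⁶·A⁻⁴.
N = kg·m/s² = kg·m·s⁻² (force = mass × acceleration).
So N² = kg²·m²·s⁻⁴.
Ω = V/A (resistance = voltage per current),
    = kg·m²·s⁻³·A⁻².
kat = mol/s = s⁻¹·mol (catalytic activity).
So kat² = s⁻²·mol².
Combining: S⁻²·N²·Ω·kg²·kat² = (kg²·m⁴·s⁻⁶·A⁻⁴) · (kg²·m²·s⁻⁴) · (kg·m²·s⁻³·A⁻²) · kg² · (s⁻²·mol²) = kg⁷·m⁸·s⁻¹⁵·A⁻⁶·mol².
The exponent of m is 8.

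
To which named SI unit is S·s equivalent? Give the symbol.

S = kg⁻¹·m⁻²·s³·A².
Combining: S·s = (kg⁻¹·m⁻²·s³·A²) · s = kg⁻¹·m⁻²·s⁴·A².
kg⁻¹·m⁻²·s⁴·A² is the base-SI form of the farad.

F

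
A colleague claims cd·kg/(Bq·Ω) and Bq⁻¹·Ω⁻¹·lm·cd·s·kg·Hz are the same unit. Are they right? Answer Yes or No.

No

Left side:
  Bq = s⁻¹.
  So Bq⁻¹ = s.
  Ω = kg·m²·s⁻³·A⁻².
  So Ω⁻¹ = kg⁻¹·m⁻²·s³·A².
  Combining: Bq⁻¹·cd·Ω⁻¹·kg = s · cd · (kg⁻¹·m⁻²·s³·A²) · kg = m⁻²·s⁴·A²·cd.
Right side:
  Bq = s⁻¹.
  So Bq⁻¹ = s.
  Ω = kg·m²·s⁻³·A⁻².
  So Ω⁻¹ = kg⁻¹·m⁻²·s³·A².
  lm = cd.
  Hz = s⁻¹.
  Combining: Bq⁻¹·Ω⁻¹·lm·cd·s·kg·Hz = s · (kg⁻¹·m⁻²·s³·A²) · cd · cd · s · kg · s⁻¹ = m⁻²·s⁴·A²·cd².
Left is m⁻²·s⁴·A²·cd; right is m⁻²·s⁴·A²·cd² — different.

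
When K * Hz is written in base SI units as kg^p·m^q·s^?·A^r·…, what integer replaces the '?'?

-1

Hz = 1/s = s⁻¹ (frequency is cycles per second).
Combining: K·Hz = K · s⁻¹ = s⁻¹·K.
The exponent of s is -1.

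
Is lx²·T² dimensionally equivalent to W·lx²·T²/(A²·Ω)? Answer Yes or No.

Left side:
  lx = lm/m² (illuminance = luminous flux per area),
      = m⁻²·cd.
  So lx² = m⁻⁴·cd².
  T = Wb/m² (flux density = flux per area),
      = kg·s⁻²·A⁻¹.
  So T² = kg²·s⁻⁴·A⁻².
  Combining: lx²·T² = (m⁻⁴·cd²) · (kg²·s⁻⁴·A⁻²) = kg²·m⁻⁴·s⁻⁴·A⁻²·cd².
Right side:
  W = kg·m²·s⁻³.
  lx = m⁻²·cd.
  So lx² = m⁻⁴·cd².
  Ω = kg·m²·s⁻³·A⁻².
  So Ω⁻¹ = kg⁻¹·m⁻²·s³·A².
  T = kg·s⁻²·A⁻¹.
  So T² = kg²·s⁻⁴·A⁻².
  Combining: W·A⁻²·lx²·Ω⁻¹·T² = (kg·m²·s⁻³) · A⁻² · (m⁻⁴·cd²) · (kg⁻¹·m⁻²·s³·A²) · (kg²·s⁻⁴·A⁻²) = kg²·m⁻⁴·s⁻⁴·A⁻²·cd².
Both reduce to kg²·m⁻⁴·s⁻⁴·A⁻²·cd².

Yes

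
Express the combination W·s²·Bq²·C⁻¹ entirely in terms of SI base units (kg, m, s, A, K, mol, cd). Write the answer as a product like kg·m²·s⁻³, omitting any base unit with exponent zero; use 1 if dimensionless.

W = J/s (power = energy per time),
    = kg·m²·s⁻³.
Bq = 1/s = s⁻¹ (activity is decays per second).
So Bq² = s⁻².
C = A·s = s·A (charge = current × time).
So C⁻¹ = s⁻¹·A⁻¹.
Combining: W·s²·Bq²·C⁻¹ = (kg·m²·s⁻³) · s² · s⁻² · (s⁻¹·A⁻¹) = kg·m²·s⁻⁴·A⁻¹.

kg·m²·s⁻⁴·A⁻¹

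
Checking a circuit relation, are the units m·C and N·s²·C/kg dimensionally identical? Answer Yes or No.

Yes

Left side:
  C = A·s = s·A (charge = current × time).
  Combining: m·C = m · (s·A) = m·s·A.
Right side:
  N = kg·m/s² = kg·m·s⁻² (force = mass × acceleration).
  C = A·s = s·A (charge = current × time).
  Combining: N·s²·kg⁻¹·C = (kg·m·s⁻²) · s² · kg⁻¹ · (s·A) = m·s·A.
Both reduce to m·s·A.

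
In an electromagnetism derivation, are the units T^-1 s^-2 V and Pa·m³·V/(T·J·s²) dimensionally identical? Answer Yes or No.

Yes

Left side:
  T = Wb/m² (flux density = flux per area),
      = kg·s⁻²·A⁻¹.
  So T⁻¹ = kg⁻¹·s²·A.
  V = W/A (potential = power per current),
      = kg·m²·s⁻³·A⁻¹.
  Combining: T⁻¹·s⁻²·V = (kg⁻¹·s²·A) · s⁻² · (kg·m²·s⁻³·A⁻¹) = m²·s⁻³.
Right side:
  Pa = N/m² (pressure = force per area),
      = kg·m⁻¹·s⁻².
  T = Wb/m² (flux density = flux per area),
      = kg·s⁻²·A⁻¹.
  So T⁻¹ = kg⁻¹·s²·A.
  J = N·m (work = force × distance),
      = kg·m²·s⁻².
  So J⁻¹ = kg⁻¹·m⁻²·s².
  V = W/A (potential = power per current),
      = kg·m²·s⁻³·A⁻¹.
  Combining: Pa·m³·T⁻¹·J⁻¹·s⁻²·V = (kg·m⁻¹·s⁻²) · m³ · (kg⁻¹·s²·A) · (kg⁻¹·m⁻²·s²) · s⁻² · (kg·m²·s⁻³·A⁻¹) = m²·s⁻³.
Both reduce to m²·s⁻³.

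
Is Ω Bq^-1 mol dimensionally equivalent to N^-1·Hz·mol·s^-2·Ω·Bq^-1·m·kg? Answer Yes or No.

No

Left side:
  Ω = kg·m²·s⁻³·A⁻².
  Bq = s⁻¹.
  So Bq⁻¹ = s.
  Combining: Ω·Bq⁻¹·mol = (kg·m²·s⁻³·A⁻²) · s · mol = kg·m²·s⁻²·A⁻²·mol.
Right side:
  N = kg·m·s⁻².
  So N⁻¹ = kg⁻¹·m⁻¹·s².
  Hz = s⁻¹.
  Ω = kg·m²·s⁻³·A⁻².
  Bq = s⁻¹.
  So Bq⁻¹ = s.
  Combining: N⁻¹·Hz·mol·s⁻²·Ω·Bq⁻¹·m·kg = (kg⁻¹·m⁻¹·s²) · s⁻¹ · mol · s⁻² · (kg·m²·s⁻³·A⁻²) · s · m · kg = kg·m²·s⁻³·A⁻²·mol.
Left is kg·m²·s⁻²·A⁻²·mol; right is kg·m²·s⁻³·A⁻²·mol — different.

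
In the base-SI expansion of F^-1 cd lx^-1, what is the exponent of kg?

F = kg⁻¹·m⁻²·s⁴·A².
So F⁻¹ = kg·m²·s⁻⁴·A⁻².
lx = m⁻²·cd.
So lx⁻¹ = m²·cd⁻¹.
Combining: F⁻¹·cd·lx⁻¹ = (kg·m²·s⁻⁴·A⁻²) · cd · (m²·cd⁻¹) = kg·m⁴·s⁻⁴·A⁻².
The exponent of kg is 1.

1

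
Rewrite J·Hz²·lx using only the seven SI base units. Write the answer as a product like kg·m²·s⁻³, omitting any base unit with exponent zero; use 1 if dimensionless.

J = kg·m²·s⁻².
Hz = s⁻¹.
So Hz² = s⁻².
lx = m⁻²·cd.
Combining: J·Hz²·lx = (kg·m²·s⁻²) · s⁻² · (m⁻²·cd) = kg·s⁻⁴·cd.

kg·s⁻⁴·cd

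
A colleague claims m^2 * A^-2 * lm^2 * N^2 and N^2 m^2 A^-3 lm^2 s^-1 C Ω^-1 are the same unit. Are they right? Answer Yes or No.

Left side:
  lm = cd·sr = cd (luminous flux; sr is dimensionless).
  So lm² = cd².
  N = kg·m/s² = kg·m·s⁻² (force = mass × acceleration).
  So N² = kg²·m²·s⁻⁴.
  Combining: m²·A⁻²·lm²·N² = m² · A⁻² · cd² · (kg²·m²·s⁻⁴) = kg²·m⁴·s⁻⁴·A⁻²·cd².
Right side:
  N = kg·m/s² = kg·m·s⁻² (force = mass × acceleration).
  So N² = kg²·m²·s⁻⁴.
  lm = cd·sr = cd (luminous flux; sr is dimensionless).
  So lm² = cd².
  C = A·s = s·A (charge = current × time).
  Ω = V/A (resistance = voltage per current),
      = kg·m²·s⁻³·A⁻².
  So Ω⁻¹ = kg⁻¹·m⁻²·s³·A².
  Combining: N²·m²·A⁻³·lm²·s⁻¹·C·Ω⁻¹ = (kg²·m²·s⁻⁴) · m² · A⁻³ · cd² · s⁻¹ · (s·A) · (kg⁻¹·m⁻²·s³·A²) = kg·m²·s⁻¹·cd².
Left is kg²·m⁴·s⁻⁴·A⁻²·cd²; right is kg·m²·s⁻¹·cd² — different.

No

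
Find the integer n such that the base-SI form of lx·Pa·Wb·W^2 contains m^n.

3

lx = lm/m² (illuminance = luminous flux per area),
    = m⁻²·cd.
Pa = N/m² (pressure = force per area),
    = kg·m⁻¹·s⁻².
Wb = V·s (flux: a volt is a weber per second),
    = kg·m²·s⁻²·A⁻¹.
W = J/s (power = energy per time),
    = kg·m²·s⁻³.
So W² = kg²·m⁴·s⁻⁶.
Combining: lx·Pa·Wb·W² = (m⁻²·cd) · (kg·m⁻¹·s⁻²) · (kg·m²·s⁻²·A⁻¹) · (kg²·m⁴·s⁻⁶) = kg⁴·m³·s⁻¹⁰·A⁻¹·cd.
The exponent of m is 3.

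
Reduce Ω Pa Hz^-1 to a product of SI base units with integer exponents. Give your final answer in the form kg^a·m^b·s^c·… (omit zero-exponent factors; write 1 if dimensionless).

Ω = V/A (resistance = voltage per current),
    = kg·m²·s⁻³·A⁻².
Pa = N/m² (pressure = force per area),
    = kg·m⁻¹·s⁻².
Hz = 1/s = s⁻¹ (frequency is cycles per second).
So Hz⁻¹ = s.
Combining: Ω·Pa·Hz⁻¹ = (kg·m²·s⁻³·A⁻²) · (kg·m⁻¹·s⁻²) · s = kg²·m·s⁻⁴·A⁻².

kg²·m·s⁻⁴·A⁻²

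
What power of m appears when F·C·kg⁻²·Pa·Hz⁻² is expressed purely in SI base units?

-3

F = kg⁻¹·m⁻²·s⁴·A².
C = s·A.
Pa = kg·m⁻¹·s⁻².
Hz = s⁻¹.
So Hz⁻² = s².
Combining: F·C·kg⁻²·Pa·Hz⁻² = (kg⁻¹·m⁻²·s⁴·A²) · (s·A) · kg⁻² · (kg·m⁻¹·s⁻²) · s² = kg⁻²·m⁻³·s⁵·A³.
The exponent of m is -3.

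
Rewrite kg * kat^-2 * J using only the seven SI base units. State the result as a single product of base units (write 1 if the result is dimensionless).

kg²·m²·mol⁻²

kat = mol/s = s⁻¹·mol (catalytic activity).
So kat⁻² = s²·mol⁻².
J = N·m (work = force × distance),
    = kg·m²·s⁻².
Combining: kg·kat⁻²·J = kg · (s²·mol⁻²) · (kg·m²·s⁻²) = kg²·m²·mol⁻².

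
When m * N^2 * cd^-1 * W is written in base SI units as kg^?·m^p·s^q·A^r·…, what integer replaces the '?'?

3

N = kg·m·s⁻².
So N² = kg²·m²·s⁻⁴.
W = kg·m²·s⁻³.
Combining: m·N²·cd⁻¹·W = m · (kg²·m²·s⁻⁴) · cd⁻¹ · (kg·m²·s⁻³) = kg³·m⁵·s⁻⁷·cd⁻¹.
The exponent of kg is 3.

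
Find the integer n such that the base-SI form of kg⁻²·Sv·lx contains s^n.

-2

Sv = J/kg (equivalent dose = energy per mass),
    = m²·s⁻².
lx = lm/m² (illuminance = luminous flux per area),
    = m⁻²·cd.
Combining: kg⁻²·Sv·lx = kg⁻² · (m²·s⁻²) · (m⁻²·cd) = kg⁻²·s⁻²·cd.
The exponent of s is -2.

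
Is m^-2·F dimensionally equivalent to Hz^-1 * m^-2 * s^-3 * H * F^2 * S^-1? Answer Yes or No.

No

Left side:
  F = kg⁻¹·m⁻²·s⁴·A².
  Combining: m⁻²·F = m⁻² · (kg⁻¹·m⁻²·s⁴·A²) = kg⁻¹·m⁻⁴·s⁴·A².
Right side:
  Hz = s⁻¹.
  So Hz⁻¹ = s.
  H = kg·m²·s⁻²·A⁻².
  F = kg⁻¹·m⁻²·s⁴·A².
  So F² = kg⁻²·m⁻⁴·s⁸·A⁴.
  S = kg⁻¹·m⁻²·s³·A².
  So S⁻¹ = kg·m²·s⁻³·A⁻².
  Combining: Hz⁻¹·m⁻²·s⁻³·H·F²·S⁻¹ = s · m⁻² · s⁻³ · (kg·m²·s⁻²·A⁻²) · (kg⁻²·m⁻⁴·s⁸·A⁴) · (kg·m²·s⁻³·A⁻²) = m⁻²·s.
Left is kg⁻¹·m⁻⁴·s⁴·A²; right is m⁻²·s — different.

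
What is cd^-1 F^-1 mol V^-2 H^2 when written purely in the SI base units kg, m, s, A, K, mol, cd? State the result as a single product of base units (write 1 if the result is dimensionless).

F = kg⁻¹·m⁻²·s⁴·A².
So F⁻¹ = kg·m²·s⁻⁴·A⁻².
V = kg·m²·s⁻³·A⁻¹.
So V⁻² = kg⁻²·m⁻⁴·s⁶·A².
H = kg·m²·s⁻²·A⁻².
So H² = kg²·m⁴·s⁻⁴·A⁻⁴.
Combining: cd⁻¹·F⁻¹·mol·V⁻²·H² = cd⁻¹ · (kg·m²·s⁻⁴·A⁻²) · mol · (kg⁻²·m⁻⁴·s⁶·A²) · (kg²·m⁴·s⁻⁴·A⁻⁴) = kg·m²·s⁻²·A⁻⁴·mol·cd⁻¹.

kg·m²·s⁻²·A⁻⁴·mol·cd⁻¹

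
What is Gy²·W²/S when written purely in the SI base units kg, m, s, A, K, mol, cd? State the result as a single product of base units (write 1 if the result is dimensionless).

Gy = J/kg (absorbed dose = energy per mass),
    = m²·s⁻².
So Gy² = m⁴·s⁻⁴.
W = J/s (power = energy per time),
    = kg·m²·s⁻³.
So W² = kg²·m⁴·s⁻⁶.
S = 1/Ω (conductance is reciprocal resistance),
    = kg⁻¹·m⁻²·s³·A².
So S⁻¹ = kg·m²·s⁻³·A⁻².
Combining: Gy²·W²·S⁻¹ = (m⁴·s⁻⁴) · (kg²·m⁴·s⁻⁶) · (kg·m²·s⁻³·A⁻²) = kg³·m¹⁰·s⁻¹³·A⁻².

kg³·m¹⁰·s⁻¹³·A⁻²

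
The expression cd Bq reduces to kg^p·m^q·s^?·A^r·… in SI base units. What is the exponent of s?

-1

Bq = 1/s = s⁻¹ (activity is decays per second).
Combining: cd·Bq = cd · s⁻¹ = s⁻¹·cd.
The exponent of s is -1.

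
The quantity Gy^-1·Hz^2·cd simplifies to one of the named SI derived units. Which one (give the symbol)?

Gy = m²·s⁻².
So Gy⁻¹ = m⁻²·s².
Hz = s⁻¹.
So Hz² = s⁻².
Combining: Gy⁻¹·Hz²·cd = (m⁻²·s²) · s⁻² · cd = m⁻²·cd.
m⁻²·cd is the base-SI form of the lux.

lx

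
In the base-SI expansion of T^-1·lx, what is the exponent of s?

T = Wb/m² (flux density = flux per area),
    = kg·s⁻²·A⁻¹.
So T⁻¹ = kg⁻¹·s²·A.
lx = lm/m² (illuminance = luminous flux per area),
    = m⁻²·cd.
Combining: T⁻¹·lx = (kg⁻¹·s²·A) · (m⁻²·cd) = kg⁻¹·m⁻²·s²·A·cd.
The exponent of s is 2.

2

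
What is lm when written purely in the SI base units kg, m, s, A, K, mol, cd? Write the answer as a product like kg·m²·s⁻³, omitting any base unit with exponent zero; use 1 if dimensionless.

lm = cd.

cd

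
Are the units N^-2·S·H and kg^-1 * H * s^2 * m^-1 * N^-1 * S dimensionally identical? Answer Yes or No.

Yes

Left side:
  N = kg·m/s² = kg·m·s⁻² (force = mass × acceleration).
  So N⁻² = kg⁻²·m⁻²·s⁴.
  S = 1/Ω (conductance is reciprocal resistance),
      = kg⁻¹·m⁻²·s³·A².
  H = Wb/A (inductance = flux per current),
      = kg·m²·s⁻²·A⁻².
  Combining: N⁻²·S·H = (kg⁻²·m⁻²·s⁴) · (kg⁻¹·m⁻²·s³·A²) · (kg·m²·s⁻²·A⁻²) = kg⁻²·m⁻²·s⁵.
Right side:
  H = Wb/A (inductance = flux per current),
      = kg·m²·s⁻²·A⁻².
  N = kg·m/s² = kg·m·s⁻² (force = mass × acceleration).
  So N⁻¹ = kg⁻¹·m⁻¹·s².
  S = 1/Ω (conductance is reciprocal resistance),
      = kg⁻¹·m⁻²·s³·A².
  Combining: kg⁻¹·H·s²·m⁻¹·N⁻¹·S = kg⁻¹ · (kg·m²·s⁻²·A⁻²) · s² · m⁻¹ · (kg⁻¹·m⁻¹·s²) · (kg⁻¹·m⁻²·s³·A²) = kg⁻²·m⁻²·s⁵.
Both reduce to kg⁻²·m⁻²·s⁵.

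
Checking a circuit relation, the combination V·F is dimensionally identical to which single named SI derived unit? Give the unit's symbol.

V = W/A (potential = power per current),
    = kg·m²·s⁻³·A⁻¹.
F = C/V (capacitance = charge per voltage),
    = A·s/(kg·m²·s⁻³·A⁻¹) (substituting C and V),
    = kg⁻¹·m⁻²·s⁴·A².
Combining: V·F = (kg·m²·s⁻³·A⁻¹) · (kg⁻¹·m⁻²·s⁴·A²) = s·A.
s·A is the base-SI form of the coulomb.

C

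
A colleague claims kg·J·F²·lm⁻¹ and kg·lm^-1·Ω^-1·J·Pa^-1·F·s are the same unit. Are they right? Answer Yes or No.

Left side:
  J = N·m (work = force × distance),
      = kg·m²·s⁻².
  F = C/V (capacitance = charge per voltage),
      = A·s/(kg·m²·s⁻³·A⁻¹) (substituting C and V),
      = kg⁻¹·m⁻²·s⁴·A².
  So F² = kg⁻²·m⁻⁴·s⁸·A⁴.
  lm = cd·sr = cd (luminous flux; sr is dimensionless).
  So lm⁻¹ = cd⁻¹.
  Combining: kg·J·F²·lm⁻¹ = kg · (kg·m²·s⁻²) · (kg⁻²·m⁻⁴·s⁸·A⁴) · cd⁻¹ = m⁻²·s⁶·A⁴·cd⁻¹.
Right side:
  lm = cd·sr = cd (luminous flux; sr is dimensionless).
  So lm⁻¹ = cd⁻¹.
  Ω = V/A (resistance = voltage per current),
      = kg·m²·s⁻³·A⁻².
  So Ω⁻¹ = kg⁻¹·m⁻²·s³·A².
  J = N·m (work = force × distance),
      = kg·m²·s⁻².
  Pa = N/m² (pressure = force per area),
      = kg·m⁻¹·s⁻².
  So Pa⁻¹ = kg⁻¹·m·s².
  F = C/V (capacitance = charge per voltage),
      = A·s/(kg·m²·s⁻³·A⁻¹) (substituting C and V),
      = kg⁻¹·m⁻²·s⁴·A².
  Combining: kg·lm⁻¹·Ω⁻¹·J·Pa⁻¹·F·s = kg · cd⁻¹ · (kg⁻¹·m⁻²·s³·A²) · (kg·m²·s⁻²) · (kg⁻¹·m·s²) · (kg⁻¹·m⁻²·s⁴·A²) · s = kg⁻¹·m⁻¹·s⁸·A⁴·cd⁻¹.
Left is m⁻²·s⁶·A⁴·cd⁻¹; right is kg⁻¹·m⁻¹·s⁸·A⁴·cd⁻¹ — different.

No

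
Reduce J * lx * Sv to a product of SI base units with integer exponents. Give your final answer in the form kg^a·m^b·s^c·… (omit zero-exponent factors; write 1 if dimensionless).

kg·m²·s⁻⁴·cd

J = N·m (work = force × distance),
    = kg·m²·s⁻².
lx = lm/m² (illuminance = luminous flux per area),
    = m⁻²·cd.
Sv = J/kg (equivalent dose = energy per mass),
    = m²·s⁻².
Combining: J·lx·Sv = (kg·m²·s⁻²) · (m⁻²·cd) · (m²·s⁻²) = kg·m²·s⁻⁴·cd.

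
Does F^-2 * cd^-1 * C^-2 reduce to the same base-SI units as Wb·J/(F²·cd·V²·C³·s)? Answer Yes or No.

Yes

Left side:
  F = kg⁻¹·m⁻²·s⁴·A².
  So F⁻² = kg²·m⁴·s⁻⁸·A⁻⁴.
  C = s·A.
  So C⁻² = s⁻²·A⁻².
  Combining: F⁻²·cd⁻¹·C⁻² = (kg²·m⁴·s⁻⁸·A⁻⁴) · cd⁻¹ · (s⁻²·A⁻²) = kg²·m⁴·s⁻¹⁰·A⁻⁶·cd⁻¹.
Right side:
  F = C/V (capacitance = charge per voltage),
      = A·s/(kg·m²·s⁻³·A⁻¹) (substituting C and V),
      = kg⁻¹·m⁻²·s⁴·A².
  So F⁻² = kg²·m⁴·s⁻⁸·A⁻⁴.
  Wb = V·s (flux: a volt is a weber per second),
      = kg·m²·s⁻²·A⁻¹.
  J = N·m (work = force × distance),
      = kg·m²·s⁻².
  V = W/A (potential = power per current),
      = kg·m²·s⁻³·A⁻¹.
  So V⁻² = kg⁻²·m⁻⁴·s⁶·A².
  C = A·s = s·A (charge = current × time).
  So C⁻³ = s⁻³·A⁻³.
  Combining: F⁻²·Wb·J·cd⁻¹·V⁻²·C⁻³·s⁻¹ = (kg²·m⁴·s⁻⁸·A⁻⁴) · (kg·m²·s⁻²·A⁻¹) · (kg·m²·s⁻²) · cd⁻¹ · (kg⁻²·m⁻⁴·s⁶·A²) · (s⁻³·A⁻³) · s⁻¹ = kg²·m⁴·s⁻¹⁰·A⁻⁶·cd⁻¹.
Both reduce to kg²·m⁴·s⁻¹⁰·A⁻⁶·cd⁻¹.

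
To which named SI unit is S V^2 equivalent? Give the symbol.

W

S = 1/Ω (conductance is reciprocal resistance),
    = kg⁻¹·m⁻²·s³·A².
V = W/A (potential = power per current),
    = kg·m²·s⁻³·A⁻¹.
So V² = kg²·m⁴·s⁻⁶·A⁻².
Combining: S·V² = (kg⁻¹·m⁻²·s³·A²) · (kg²·m⁴·s⁻⁶·A⁻²) = kg·m²·s⁻³.
kg·m²·s⁻³ is the base-SI form of the watt.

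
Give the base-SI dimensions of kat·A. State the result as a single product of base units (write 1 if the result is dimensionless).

s⁻¹·A·mol

kat = mol/s = s⁻¹·mol (catalytic activity).
Combining: kat·A = (s⁻¹·mol) · A = s⁻¹·A·mol.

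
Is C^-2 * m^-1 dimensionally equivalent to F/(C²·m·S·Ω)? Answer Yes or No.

Left side:
  C = s·A.
  So C⁻² = s⁻²·A⁻².
  Combining: C⁻²·m⁻¹ = (s⁻²·A⁻²) · m⁻¹ = m⁻¹·s⁻²·A⁻².
Right side:
  C = A·s = s·A (charge = current × time).
  So C⁻² = s⁻²·A⁻².
  F = C/V (capacitance = charge per voltage),
      = A·s/(kg·m²·s⁻³·A⁻¹) (substituting C and V),
      = kg⁻¹·m⁻²·s⁴·A².
  S = 1/Ω (conductance is reciprocal resistance),
      = kg⁻¹·m⁻²·s³·A².
  So S⁻¹ = kg·m²·s⁻³·A⁻².
  Ω = V/A (resistance = voltage per current),
      = kg·m²·s⁻³·A⁻².
  So Ω⁻¹ = kg⁻¹·m⁻²·s³·A².
  Combining: C⁻²·m⁻¹·F·S⁻¹·Ω⁻¹ = (s⁻²·A⁻²) · m⁻¹ · (kg⁻¹·m⁻²·s⁴·A²) · (kg·m²·s⁻³·A⁻²) · (kg⁻¹·m⁻²·s³·A²) = kg⁻¹·m⁻³·s².
Left is m⁻¹·s⁻²·A⁻²; right is kg⁻¹·m⁻³·s² — different.

No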